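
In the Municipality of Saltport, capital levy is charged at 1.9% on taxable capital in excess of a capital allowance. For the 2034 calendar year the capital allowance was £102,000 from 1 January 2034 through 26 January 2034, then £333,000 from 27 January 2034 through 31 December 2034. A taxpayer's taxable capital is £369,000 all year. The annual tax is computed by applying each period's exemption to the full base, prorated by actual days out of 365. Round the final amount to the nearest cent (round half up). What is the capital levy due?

1 January – 26 January 2034: 26 days, exemption £102,000 → (£369,000 − £102,000) × 1.9% × 26/365 = £361.3644
27 January – 31 December 2034: 339 days, exemption £333,000 → (£369,000 − £333,000) × 1.9% × 339/365 = £635.2767
Total = £996.6411

£996.64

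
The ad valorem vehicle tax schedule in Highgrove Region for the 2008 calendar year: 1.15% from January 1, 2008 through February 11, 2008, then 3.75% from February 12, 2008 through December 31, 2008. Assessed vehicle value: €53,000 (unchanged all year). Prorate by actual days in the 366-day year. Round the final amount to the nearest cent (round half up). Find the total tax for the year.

January 1 – February 11, 2008: 42 days at 1.15% → €53,000 × 1.15% × 42/366 = €69.9426
February 12 – December 31, 2008: 324 days at 3.75% → €53,000 × 3.75% × 324/366 = €1,759.4262
Total = €1,829.3689

€1,829.37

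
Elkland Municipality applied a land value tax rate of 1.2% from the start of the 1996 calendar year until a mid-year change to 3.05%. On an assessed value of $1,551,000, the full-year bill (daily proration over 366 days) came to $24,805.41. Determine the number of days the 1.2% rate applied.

Let d = days at the first rate; then 366 − d days at the second rate.
$1,551,000 × [1.2%·d + 3.05%·(366−d)] / 366 = $24,805.41
Solving gives d = 287, so the new rate took effect on 14 October 1996.

287 days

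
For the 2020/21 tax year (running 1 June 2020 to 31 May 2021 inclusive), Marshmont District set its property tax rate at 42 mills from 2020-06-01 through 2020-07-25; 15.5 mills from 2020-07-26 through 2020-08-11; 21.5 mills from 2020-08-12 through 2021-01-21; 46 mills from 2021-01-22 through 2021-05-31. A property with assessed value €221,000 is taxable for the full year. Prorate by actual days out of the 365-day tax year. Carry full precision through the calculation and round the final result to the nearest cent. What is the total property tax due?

€7,300.87

2020-06-01 to 2020-07-25: 55 days at 42 mills → €221,000 × 4.2% × 55/365 = €1,398.6575
2020-07-26 to 2020-08-11: 17 days at 15.5 mills → €221,000 × 1.55% × 17/365 = €159.5438
2020-08-12 to 2021-01-21: 163 days at 21.5 mills → €221,000 × 2.15% × 163/365 = €2,121.9027
2021-01-22 to 2021-05-31: 130 days at 46 mills → €221,000 × 4.6% × 130/365 = €3,620.7671
Total = €7,300.8712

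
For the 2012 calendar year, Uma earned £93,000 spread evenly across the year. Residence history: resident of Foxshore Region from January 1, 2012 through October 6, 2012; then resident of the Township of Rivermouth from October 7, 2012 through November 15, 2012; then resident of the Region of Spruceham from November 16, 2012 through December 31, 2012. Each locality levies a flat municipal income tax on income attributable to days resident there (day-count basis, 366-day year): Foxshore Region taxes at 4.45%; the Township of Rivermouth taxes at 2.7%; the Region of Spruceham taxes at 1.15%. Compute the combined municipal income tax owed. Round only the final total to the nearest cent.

Foxshore Region, January 1 – October 6, 2012: 280 days → £93,000 × 4.45% × 280/366 = £3,166.0656
The Township of Rivermouth, October 7 – November 15, 2012: 40 days → £93,000 × 2.7% × 40/366 = £274.4262
The Region of Spruceham, November 16 – December 31, 2012: 46 days → £93,000 × 1.15% × 46/366 = £134.4180
Total = £3,574.9098

£3,574.91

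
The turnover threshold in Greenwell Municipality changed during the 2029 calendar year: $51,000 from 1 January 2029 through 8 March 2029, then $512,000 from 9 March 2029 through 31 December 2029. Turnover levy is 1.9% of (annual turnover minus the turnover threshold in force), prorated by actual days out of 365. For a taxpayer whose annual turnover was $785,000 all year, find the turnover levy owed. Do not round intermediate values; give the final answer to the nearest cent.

1 January – 8 March 2029: 67 days, exemption $51,000 → ($785,000 − $51,000) × 1.9% × 67/365 = $2,559.9507
9 March – 31 December 2029: 298 days, exemption $512,000 → ($785,000 − $512,000) × 1.9% × 298/365 = $4,234.8658
Total = $6,794.8164

$6,794.82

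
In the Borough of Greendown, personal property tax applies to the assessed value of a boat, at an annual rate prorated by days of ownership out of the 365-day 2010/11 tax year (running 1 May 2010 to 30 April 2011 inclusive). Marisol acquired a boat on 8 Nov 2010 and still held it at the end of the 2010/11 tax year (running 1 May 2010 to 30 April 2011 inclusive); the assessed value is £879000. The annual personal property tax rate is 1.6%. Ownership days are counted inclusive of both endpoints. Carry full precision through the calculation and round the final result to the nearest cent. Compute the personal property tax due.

£6704.48

Days held (8 Nov 2010 – 30 Apr 2011): 174 out of 365
Tax = £879000 × 1.6% × 174/365 = £6704.4822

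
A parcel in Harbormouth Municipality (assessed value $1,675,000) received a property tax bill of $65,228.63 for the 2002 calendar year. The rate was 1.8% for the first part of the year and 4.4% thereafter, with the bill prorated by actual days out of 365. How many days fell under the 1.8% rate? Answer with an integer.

Let d = days at the first rate; then 365 − d days at the second rate.
$1,675,000 × [1.8%·d + 4.4%·(365−d)] / 365 = $65,228.63
Solving gives d = 71, so the new rate took effect on 13 Mar 2002.

71 days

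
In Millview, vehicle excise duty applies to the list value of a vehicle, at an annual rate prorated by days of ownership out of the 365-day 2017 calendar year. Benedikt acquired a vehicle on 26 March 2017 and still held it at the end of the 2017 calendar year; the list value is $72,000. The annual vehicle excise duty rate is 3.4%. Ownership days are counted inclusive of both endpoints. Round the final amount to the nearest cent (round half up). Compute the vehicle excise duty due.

$1,884.62

Days held (26 March – 31 December 2017): 281 out of 365
Tax = $72,000 × 3.4% × 281/365 = $1,884.6247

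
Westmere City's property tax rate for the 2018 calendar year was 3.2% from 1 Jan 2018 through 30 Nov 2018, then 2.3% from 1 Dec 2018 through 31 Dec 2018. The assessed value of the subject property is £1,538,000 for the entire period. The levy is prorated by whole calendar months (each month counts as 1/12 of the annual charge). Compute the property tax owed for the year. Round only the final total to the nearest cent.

£48,062.50

1 Jan – 30 Nov 2018: 11 months at 3.2% → £1,538,000 × 3.2% × 11/12 = £45,114.6667
1 Dec – 31 Dec 2018: 1 month at 2.3% → £1,538,000 × 2.3% × 1/12 = £2,947.8333
Total = £48,062.5000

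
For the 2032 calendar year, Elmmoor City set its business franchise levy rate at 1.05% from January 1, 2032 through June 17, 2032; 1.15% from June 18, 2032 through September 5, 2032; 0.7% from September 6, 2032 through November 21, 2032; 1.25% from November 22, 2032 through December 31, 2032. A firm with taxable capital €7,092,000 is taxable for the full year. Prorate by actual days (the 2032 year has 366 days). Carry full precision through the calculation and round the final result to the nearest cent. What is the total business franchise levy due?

€72,344.21

January 1 – June 17, 2032: 169 days at 1.05% → €7,092,000 × 1.05% × 169/366 = €34,384.5738
June 18 – September 5, 2032: 80 days at 1.15% → €7,092,000 × 1.15% × 80/366 = €17,826.8852
September 6 – November 21, 2032: 77 days at 0.7% → €7,092,000 × 0.7% × 77/366 = €10,444.2295
November 22 – December 31, 2032: 40 days at 1.25% → €7,092,000 × 1.25% × 40/366 = €9,688.5246
Total = €72,344.2131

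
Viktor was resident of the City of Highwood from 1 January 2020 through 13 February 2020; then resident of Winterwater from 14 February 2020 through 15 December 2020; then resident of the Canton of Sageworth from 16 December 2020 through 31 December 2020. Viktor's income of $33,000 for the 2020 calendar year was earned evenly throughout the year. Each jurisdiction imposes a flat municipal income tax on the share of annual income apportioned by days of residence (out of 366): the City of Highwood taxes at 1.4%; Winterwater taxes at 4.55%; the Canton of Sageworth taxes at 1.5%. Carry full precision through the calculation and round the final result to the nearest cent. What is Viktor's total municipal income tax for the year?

$1,332.53

The City of Highwood, 1 January – 13 February 2020: 44 days → $33,000 × 1.4% × 44/366 = $55.5410
Winterwater, 14 February – 15 December 2020: 306 days → $33,000 × 4.55% × 306/366 = $1,255.3525
The Canton of Sageworth, 16 December – 31 December 2020: 16 days → $33,000 × 1.5% × 16/366 = $21.6393
Total = $1,332.5328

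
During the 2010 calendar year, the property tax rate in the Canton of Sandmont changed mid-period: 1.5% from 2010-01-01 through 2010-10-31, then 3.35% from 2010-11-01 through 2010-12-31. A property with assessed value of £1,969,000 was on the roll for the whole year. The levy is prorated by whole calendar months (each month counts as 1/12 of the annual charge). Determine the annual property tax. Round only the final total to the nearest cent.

2010-01-01 to 2010-10-31: 10 months at 1.5% → £1,969,000 × 1.5% × 10/12 = £24,612.5000
2010-11-01 to 2010-12-31: 2 months at 3.35% → £1,969,000 × 3.35% × 2/12 = £10,993.5833
Total = £35,606.0833

£35,606.08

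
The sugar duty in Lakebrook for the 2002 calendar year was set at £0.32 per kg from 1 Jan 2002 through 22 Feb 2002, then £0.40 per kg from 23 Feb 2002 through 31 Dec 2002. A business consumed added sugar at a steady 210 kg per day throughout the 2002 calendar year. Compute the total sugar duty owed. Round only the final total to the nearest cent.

£29,769.60

1 Jan – 22 Feb 2002: 53 days × 210 kg/day = 11,130 kg at £0.32/kg → £3,561.60
23 Feb – 31 Dec 2002: 312 days × 210 kg/day = 65,520 kg at £0.40/kg → £26,208.00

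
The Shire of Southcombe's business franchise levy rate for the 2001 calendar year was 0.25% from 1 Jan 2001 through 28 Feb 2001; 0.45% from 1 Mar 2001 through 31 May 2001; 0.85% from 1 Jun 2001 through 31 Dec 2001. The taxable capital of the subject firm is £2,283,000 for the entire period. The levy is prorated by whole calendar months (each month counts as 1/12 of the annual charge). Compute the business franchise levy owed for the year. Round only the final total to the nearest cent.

£14,839.50

1 Jan – 28 Feb 2001: 2 months at 0.25% → £2,283,000 × 0.25% × 2/12 = £951.2500
1 Mar – 31 May 2001: 3 months at 0.45% → £2,283,000 × 0.45% × 3/12 = £2,568.3750
1 Jun – 31 Dec 2001: 7 months at 0.85% → £2,283,000 × 0.85% × 7/12 = £11,319.8750
Total = £14,839.5000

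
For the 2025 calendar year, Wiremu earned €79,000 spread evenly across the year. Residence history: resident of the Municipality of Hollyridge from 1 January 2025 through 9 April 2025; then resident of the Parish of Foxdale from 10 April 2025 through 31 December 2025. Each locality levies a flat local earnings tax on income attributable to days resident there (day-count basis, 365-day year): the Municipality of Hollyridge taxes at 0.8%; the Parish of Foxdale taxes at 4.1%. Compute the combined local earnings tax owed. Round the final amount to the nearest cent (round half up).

€2,531.90

The Municipality of Hollyridge, 1 January – 9 April 2025: 99 days → €79,000 × 0.8% × 99/365 = €171.4192
The Parish of Foxdale, 10 April – 31 December 2025: 266 days → €79,000 × 4.1% × 266/365 = €2,360.4767
Total = €2,531.8959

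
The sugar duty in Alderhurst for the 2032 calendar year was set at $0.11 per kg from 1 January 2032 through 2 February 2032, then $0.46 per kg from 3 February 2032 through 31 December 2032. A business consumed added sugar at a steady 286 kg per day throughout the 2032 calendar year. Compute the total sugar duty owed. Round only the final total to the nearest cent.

$44847.66

1 January – 2 February 2032: 33 days × 286 kg/day = 9,438 kg at $0.11/kg → $1038.18
3 February – 31 December 2032: 333 days × 286 kg/day = 95,238 kg at $0.46/kg → $43809.48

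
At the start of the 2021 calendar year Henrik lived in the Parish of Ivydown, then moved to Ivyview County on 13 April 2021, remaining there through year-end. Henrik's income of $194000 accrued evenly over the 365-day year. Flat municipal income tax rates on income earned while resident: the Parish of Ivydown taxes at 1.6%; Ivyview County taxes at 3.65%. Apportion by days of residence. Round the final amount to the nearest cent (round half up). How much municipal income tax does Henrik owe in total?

The Parish of Ivydown, 1 January – 12 April 2021: 102 days → $194000 × 1.6% × 102/365 = $867.4192
Ivyview County, 13 April – 31 December 2021: 263 days → $194000 × 3.65% × 263/365 = $5102.2000
Total = $5969.6192

$5969.62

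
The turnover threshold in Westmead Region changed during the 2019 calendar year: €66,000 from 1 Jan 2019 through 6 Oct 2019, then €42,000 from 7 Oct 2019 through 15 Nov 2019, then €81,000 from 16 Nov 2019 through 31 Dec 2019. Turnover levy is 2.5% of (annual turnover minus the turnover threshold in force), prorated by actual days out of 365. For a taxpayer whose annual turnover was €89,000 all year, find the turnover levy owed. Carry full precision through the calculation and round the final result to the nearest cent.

€593.49

1 Jan – 6 Oct 2019: 279 days, exemption €66,000 → (€89,000 − €66,000) × 2.5% × 279/365 = €439.5205
7 Oct – 15 Nov 2019: 40 days, exemption €42,000 → (€89,000 − €42,000) × 2.5% × 40/365 = €128.7671
16 Nov – 31 Dec 2019: 46 days, exemption €81,000 → (€89,000 − €81,000) × 2.5% × 46/365 = €25.2055
Total = €593.4932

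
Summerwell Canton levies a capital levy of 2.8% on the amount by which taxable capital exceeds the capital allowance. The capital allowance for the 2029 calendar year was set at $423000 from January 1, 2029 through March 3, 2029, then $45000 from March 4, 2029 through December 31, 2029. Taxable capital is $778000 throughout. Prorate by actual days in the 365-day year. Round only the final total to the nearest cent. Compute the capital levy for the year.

January 1 – March 3, 2029: 62 days, exemption $423000 → ($778000 − $423000) × 2.8% × 62/365 = $1688.4384
March 4 – December 31, 2029: 303 days, exemption $45000 → ($778000 − $45000) × 2.8% × 303/365 = $17037.7315
Total = $18726.1699

$18726.17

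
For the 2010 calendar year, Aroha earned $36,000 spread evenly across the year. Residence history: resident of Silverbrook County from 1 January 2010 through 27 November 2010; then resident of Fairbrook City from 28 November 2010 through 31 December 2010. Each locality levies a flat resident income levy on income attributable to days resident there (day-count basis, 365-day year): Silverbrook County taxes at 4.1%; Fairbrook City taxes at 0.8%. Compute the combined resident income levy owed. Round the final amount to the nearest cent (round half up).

$1,365.34

Silverbrook County, 1 January – 27 November 2010: 331 days → $36,000 × 4.1% × 331/365 = $1,338.5096
Fairbrook City, 28 November – 31 December 2010: 34 days → $36,000 × 0.8% × 34/365 = $26.8274
Total = $1,365.3370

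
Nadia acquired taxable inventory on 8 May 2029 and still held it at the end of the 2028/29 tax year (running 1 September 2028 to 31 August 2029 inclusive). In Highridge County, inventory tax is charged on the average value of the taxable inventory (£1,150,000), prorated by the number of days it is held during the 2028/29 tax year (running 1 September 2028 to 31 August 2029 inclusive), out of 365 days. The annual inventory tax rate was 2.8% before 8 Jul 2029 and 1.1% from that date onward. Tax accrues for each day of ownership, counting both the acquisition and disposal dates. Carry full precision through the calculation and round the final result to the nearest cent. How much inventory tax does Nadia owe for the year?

8 May – 7 Jul 2029: 61 days at 2.8% → £1,150,000 × 2.8% × 61/365 = £5,381.3699
8 Jul – 31 Aug 2029: 55 days at 1.1% → £1,150,000 × 1.1% × 55/365 = £1,906.1644
Total = £7,287.5342

£7,287.53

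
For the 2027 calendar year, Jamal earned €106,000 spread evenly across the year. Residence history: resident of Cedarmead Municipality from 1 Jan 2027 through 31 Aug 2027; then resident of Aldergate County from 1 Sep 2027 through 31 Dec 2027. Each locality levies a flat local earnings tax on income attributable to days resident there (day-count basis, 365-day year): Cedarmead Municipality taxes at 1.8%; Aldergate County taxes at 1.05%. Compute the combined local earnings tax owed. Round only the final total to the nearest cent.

€1,642.27

Cedarmead Municipality, 1 Jan – 31 Aug 2027: 243 days → €106,000 × 1.8% × 243/365 = €1,270.2575
Aldergate County, 1 Sep – 31 Dec 2027: 122 days → €106,000 × 1.05% × 122/365 = €372.0164
Total = €1,642.2740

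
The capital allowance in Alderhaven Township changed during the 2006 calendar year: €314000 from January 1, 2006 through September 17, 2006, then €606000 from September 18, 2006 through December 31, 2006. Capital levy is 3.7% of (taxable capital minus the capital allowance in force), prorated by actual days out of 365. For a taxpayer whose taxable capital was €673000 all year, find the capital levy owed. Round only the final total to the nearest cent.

January 1 – September 17, 2006: 260 days, exemption €314000 → (€673000 − €314000) × 3.7% × 260/365 = €9461.8630
September 18 – December 31, 2006: 105 days, exemption €606000 → (€673000 − €606000) × 3.7% × 105/365 = €713.1370
Total = €10175.0000

€10175.00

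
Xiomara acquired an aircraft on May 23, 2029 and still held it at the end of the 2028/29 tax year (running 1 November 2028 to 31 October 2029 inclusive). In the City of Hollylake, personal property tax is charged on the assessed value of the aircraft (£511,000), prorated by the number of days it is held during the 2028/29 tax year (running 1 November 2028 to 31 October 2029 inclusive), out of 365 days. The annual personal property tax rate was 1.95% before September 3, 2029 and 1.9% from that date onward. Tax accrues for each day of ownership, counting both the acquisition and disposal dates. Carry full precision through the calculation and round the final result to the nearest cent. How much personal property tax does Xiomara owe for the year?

May 23 – September 2, 2029: 103 days at 1.95% → £511,000 × 1.95% × 103/365 = £2,811.9000
September 3 – October 31, 2029: 59 days at 1.9% → £511,000 × 1.9% × 59/365 = £1,569.4000
Total = £4,381.3000

£4,381.30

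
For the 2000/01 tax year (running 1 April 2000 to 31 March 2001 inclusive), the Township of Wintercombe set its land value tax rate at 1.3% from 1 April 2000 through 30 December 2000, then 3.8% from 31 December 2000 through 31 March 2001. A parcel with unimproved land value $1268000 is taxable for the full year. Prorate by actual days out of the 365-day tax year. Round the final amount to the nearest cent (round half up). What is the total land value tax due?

1 April – 30 December 2000: 274 days at 1.3% → $1268000 × 1.3% × 274/365 = $12374.2904
31 December 2000 – 31 March 2001: 91 days at 3.8% → $1268000 × 3.8% × 91/365 = $12012.9973
Total = $24387.2877

$24387.29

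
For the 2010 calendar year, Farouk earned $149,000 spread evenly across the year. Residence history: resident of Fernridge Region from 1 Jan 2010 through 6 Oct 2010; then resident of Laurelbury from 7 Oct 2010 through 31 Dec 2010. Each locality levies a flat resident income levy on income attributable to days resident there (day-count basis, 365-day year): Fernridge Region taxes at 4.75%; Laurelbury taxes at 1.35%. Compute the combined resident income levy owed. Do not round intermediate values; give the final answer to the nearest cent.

Fernridge Region, 1 Jan – 6 Oct 2010: 279 days → $149,000 × 4.75% × 279/365 = $5,409.9247
Laurelbury, 7 Oct – 31 Dec 2010: 86 days → $149,000 × 1.35% × 86/365 = $473.9425
Total = $5,883.8671

$5,883.87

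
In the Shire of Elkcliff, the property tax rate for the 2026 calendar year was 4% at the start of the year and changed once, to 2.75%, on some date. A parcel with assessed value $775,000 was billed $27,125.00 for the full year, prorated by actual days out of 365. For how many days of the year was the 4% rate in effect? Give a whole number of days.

219 days

Let d = days at the first rate; then 365 − d days at the second rate.
$775,000 × [4%·d + 2.75%·(365−d)] / 365 = $27,125.00
Solving gives d = 219, so the new rate took effect on August 8, 2026.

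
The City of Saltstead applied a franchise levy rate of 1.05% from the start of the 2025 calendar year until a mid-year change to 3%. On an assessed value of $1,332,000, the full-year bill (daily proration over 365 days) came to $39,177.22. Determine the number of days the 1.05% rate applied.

11 days

Let d = days at the first rate; then 365 − d days at the second rate.
$1,332,000 × [1.05%·d + 3%·(365−d)] / 365 = $39,177.22
Solving gives d = 11, so the new rate took effect on 12 Jan 2025.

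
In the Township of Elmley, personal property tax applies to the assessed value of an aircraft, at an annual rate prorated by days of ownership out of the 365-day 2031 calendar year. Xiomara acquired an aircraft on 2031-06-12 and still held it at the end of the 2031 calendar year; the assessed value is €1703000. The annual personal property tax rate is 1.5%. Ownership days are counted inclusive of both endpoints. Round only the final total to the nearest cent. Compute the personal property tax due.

€14207.22

Days held (2031-06-12 to 2031-12-31): 203 out of 365
Tax = €1703000 × 1.5% × 203/365 = €14207.2192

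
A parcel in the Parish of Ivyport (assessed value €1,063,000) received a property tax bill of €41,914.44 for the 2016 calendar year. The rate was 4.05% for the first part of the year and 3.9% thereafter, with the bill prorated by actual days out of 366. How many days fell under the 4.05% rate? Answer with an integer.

Let d = days at the first rate; then 366 − d days at the second rate.
€1,063,000 × [4.05%·d + 3.9%·(366−d)] / 366 = €41,914.44
Solving gives d = 105, so the new rate took effect on April 15, 2016.

105 days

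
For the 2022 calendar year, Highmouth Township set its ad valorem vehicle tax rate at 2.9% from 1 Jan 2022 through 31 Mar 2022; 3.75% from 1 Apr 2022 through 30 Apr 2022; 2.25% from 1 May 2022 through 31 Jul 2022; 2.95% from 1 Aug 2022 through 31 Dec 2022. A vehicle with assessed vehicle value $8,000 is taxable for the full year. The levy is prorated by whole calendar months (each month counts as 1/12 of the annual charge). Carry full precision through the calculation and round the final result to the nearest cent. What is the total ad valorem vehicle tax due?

$226.33

1 Jan – 31 Mar 2022: 3 months at 2.9% → $8,000 × 2.9% × 3/12 = $58.0000
1 Apr – 30 Apr 2022: 1 month at 3.75% → $8,000 × 3.75% × 1/12 = $25.0000
1 May – 31 Jul 2022: 3 months at 2.25% → $8,000 × 2.25% × 3/12 = $45.0000
1 Aug – 31 Dec 2022: 5 months at 2.95% → $8,000 × 2.95% × 5/12 = $98.3333
Total = $226.3333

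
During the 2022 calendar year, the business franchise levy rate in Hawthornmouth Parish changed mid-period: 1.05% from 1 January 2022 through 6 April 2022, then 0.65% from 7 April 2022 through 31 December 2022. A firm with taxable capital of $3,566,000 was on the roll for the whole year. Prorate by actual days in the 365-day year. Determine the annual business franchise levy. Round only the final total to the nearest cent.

1 January – 6 April 2022: 96 days at 1.05% → $3,566,000 × 1.05% × 96/365 = $9,848.0219
7 April – 31 December 2022: 269 days at 0.65% → $3,566,000 × 0.65% × 269/365 = $17,082.6055
Total = $26,930.6274

$26,930.63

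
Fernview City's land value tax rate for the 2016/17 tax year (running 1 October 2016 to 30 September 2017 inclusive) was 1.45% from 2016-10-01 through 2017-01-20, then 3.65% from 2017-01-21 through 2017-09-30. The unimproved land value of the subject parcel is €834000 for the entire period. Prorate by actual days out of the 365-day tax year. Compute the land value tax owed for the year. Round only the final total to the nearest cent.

€24810.93

2016-10-01 to 2017-01-20: 112 days at 1.45% → €834000 × 1.45% × 112/365 = €3710.7288
2017-01-21 to 2017-09-30: 253 days at 3.65% → €834000 × 3.65% × 253/365 = €21100.2000
Total = €24810.9288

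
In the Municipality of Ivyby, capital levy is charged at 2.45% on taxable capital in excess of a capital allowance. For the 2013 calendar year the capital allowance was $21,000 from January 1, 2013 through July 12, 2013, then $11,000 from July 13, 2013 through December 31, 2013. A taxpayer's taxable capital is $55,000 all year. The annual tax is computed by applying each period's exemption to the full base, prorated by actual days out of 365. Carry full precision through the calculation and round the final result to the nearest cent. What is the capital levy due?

January 1 – July 12, 2013: 193 days, exemption $21,000 → ($55,000 − $21,000) × 2.45% × 193/365 = $440.4630
July 13 – December 31, 2013: 172 days, exemption $11,000 → ($55,000 − $11,000) × 2.45% × 172/365 = $507.9890
Total = $948.4521

$948.45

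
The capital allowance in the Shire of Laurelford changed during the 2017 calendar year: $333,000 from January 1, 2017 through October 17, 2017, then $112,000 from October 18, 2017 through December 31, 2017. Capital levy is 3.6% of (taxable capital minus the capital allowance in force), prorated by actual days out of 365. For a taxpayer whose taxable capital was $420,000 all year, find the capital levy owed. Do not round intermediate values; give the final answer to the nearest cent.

January 1 – October 17, 2017: 290 days, exemption $333,000 → ($420,000 − $333,000) × 3.6% × 290/365 = $2,488.4384
October 18 – December 31, 2017: 75 days, exemption $112,000 → ($420,000 − $112,000) × 3.6% × 75/365 = $2,278.3562
Total = $4,766.7945

$4,766.79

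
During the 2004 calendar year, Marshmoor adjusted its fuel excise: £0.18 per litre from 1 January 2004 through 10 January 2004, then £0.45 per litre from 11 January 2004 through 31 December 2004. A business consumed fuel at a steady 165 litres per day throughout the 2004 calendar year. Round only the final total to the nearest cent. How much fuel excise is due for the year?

£26,730.00

1 January – 10 January 2004: 10 days × 165 litres/day = 1,650 litres at £0.18/litre → £297.00
11 January – 31 December 2004: 356 days × 165 litres/day = 58,740 litres at £0.45/litre → £26,433.00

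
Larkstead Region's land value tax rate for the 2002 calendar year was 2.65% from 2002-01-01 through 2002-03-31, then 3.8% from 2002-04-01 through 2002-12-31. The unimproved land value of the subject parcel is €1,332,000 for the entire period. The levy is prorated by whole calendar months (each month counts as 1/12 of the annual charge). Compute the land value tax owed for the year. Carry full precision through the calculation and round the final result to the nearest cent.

2002-01-01 to 2002-03-31: 3 months at 2.65% → €1,332,000 × 2.65% × 3/12 = €8,824.5000
2002-04-01 to 2002-12-31: 9 months at 3.8% → €1,332,000 × 3.8% × 9/12 = €37,962.0000
Total = €46,786.5000

€46,786.50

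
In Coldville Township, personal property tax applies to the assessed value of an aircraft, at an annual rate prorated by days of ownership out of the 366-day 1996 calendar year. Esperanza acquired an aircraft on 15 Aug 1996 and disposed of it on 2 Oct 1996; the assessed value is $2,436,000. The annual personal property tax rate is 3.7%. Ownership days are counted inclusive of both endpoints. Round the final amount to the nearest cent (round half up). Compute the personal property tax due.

$12,066.85

Days held (15 Aug – 2 Oct 1996): 49 out of 366
Tax = $2,436,000 × 3.7% × 49/366 = $12,066.8525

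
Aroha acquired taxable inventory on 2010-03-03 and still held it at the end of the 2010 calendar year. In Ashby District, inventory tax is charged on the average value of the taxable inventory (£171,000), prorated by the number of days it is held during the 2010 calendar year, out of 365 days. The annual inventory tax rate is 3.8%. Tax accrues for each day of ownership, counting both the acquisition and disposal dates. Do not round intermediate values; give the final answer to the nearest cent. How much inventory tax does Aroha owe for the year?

£5,412.03

Days held (2010-03-03 to 2010-12-31): 304 out of 365
Tax = £171,000 × 3.8% × 304/365 = £5,412.0329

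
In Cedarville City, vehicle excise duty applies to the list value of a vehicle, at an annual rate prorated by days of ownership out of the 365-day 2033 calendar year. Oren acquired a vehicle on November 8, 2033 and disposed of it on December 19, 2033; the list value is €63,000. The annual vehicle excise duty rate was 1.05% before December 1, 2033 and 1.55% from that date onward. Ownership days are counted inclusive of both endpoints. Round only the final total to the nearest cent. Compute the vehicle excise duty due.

€92.52

November 8 – November 30, 2033: 23 days at 1.05% → €63,000 × 1.05% × 23/365 = €41.6836
December 1 – December 19, 2033: 19 days at 1.55% → €63,000 × 1.55% × 19/365 = €50.8315
Total = €92.5151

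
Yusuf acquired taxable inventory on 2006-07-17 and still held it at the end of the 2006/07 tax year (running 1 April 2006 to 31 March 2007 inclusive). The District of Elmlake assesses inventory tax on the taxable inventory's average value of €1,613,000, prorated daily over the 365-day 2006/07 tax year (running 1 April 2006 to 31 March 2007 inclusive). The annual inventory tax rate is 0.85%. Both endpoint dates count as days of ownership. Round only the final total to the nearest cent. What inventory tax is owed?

Days held (2006-07-17 to 2007-03-31): 258 out of 365
Tax = €1,613,000 × 0.85% × 258/365 = €9,691.2575

€9,691.26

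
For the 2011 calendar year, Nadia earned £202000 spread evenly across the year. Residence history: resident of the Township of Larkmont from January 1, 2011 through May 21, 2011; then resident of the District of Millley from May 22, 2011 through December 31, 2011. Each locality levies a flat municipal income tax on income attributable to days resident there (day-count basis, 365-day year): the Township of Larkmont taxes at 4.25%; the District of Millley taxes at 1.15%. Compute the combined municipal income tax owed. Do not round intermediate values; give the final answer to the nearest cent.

£4742.02

The Township of Larkmont, January 1 – May 21, 2011: 141 days → £202000 × 4.25% × 141/365 = £3316.3973
The District of Millley, May 22 – December 31, 2011: 224 days → £202000 × 1.15% × 224/365 = £1425.6219
Total = £4742.0192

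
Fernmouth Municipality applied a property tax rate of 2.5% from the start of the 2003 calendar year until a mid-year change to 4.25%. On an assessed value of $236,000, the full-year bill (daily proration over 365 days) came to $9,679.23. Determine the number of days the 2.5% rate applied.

Let d = days at the first rate; then 365 − d days at the second rate.
$236,000 × [2.5%·d + 4.25%·(365−d)] / 365 = $9,679.23
Solving gives d = 31, so the new rate took effect on 1 February 2003.

31 days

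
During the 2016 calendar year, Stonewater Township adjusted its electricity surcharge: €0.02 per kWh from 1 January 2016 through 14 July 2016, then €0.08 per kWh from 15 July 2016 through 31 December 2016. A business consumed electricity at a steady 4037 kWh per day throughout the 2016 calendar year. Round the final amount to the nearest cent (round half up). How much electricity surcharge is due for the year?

1 January – 14 July 2016: 196 days × 4037 kWh/day = 791,252 kWh at €0.02/kWh → €15,825.04
15 July – 31 December 2016: 170 days × 4037 kWh/day = 686,290 kWh at €0.08/kWh → €54,903.20

€70,728.24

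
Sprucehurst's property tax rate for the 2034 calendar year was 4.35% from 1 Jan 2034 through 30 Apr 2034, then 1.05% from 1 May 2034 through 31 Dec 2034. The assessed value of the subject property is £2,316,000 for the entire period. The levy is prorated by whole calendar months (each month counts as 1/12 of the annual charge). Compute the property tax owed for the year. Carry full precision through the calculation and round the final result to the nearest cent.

1 Jan – 30 Apr 2034: 4 months at 4.35% → £2,316,000 × 4.35% × 4/12 = £33,582.0000
1 May – 31 Dec 2034: 8 months at 1.05% → £2,316,000 × 1.05% × 8/12 = £16,212.0000
Total = £49,794.0000

£49,794.00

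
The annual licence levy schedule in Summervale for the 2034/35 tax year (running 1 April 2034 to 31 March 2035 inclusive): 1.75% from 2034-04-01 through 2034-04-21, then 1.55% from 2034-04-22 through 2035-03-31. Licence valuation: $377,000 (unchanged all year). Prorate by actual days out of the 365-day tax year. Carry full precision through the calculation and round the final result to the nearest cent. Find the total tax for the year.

2034-04-01 to 2034-04-21: 21 days at 1.75% → $377,000 × 1.75% × 21/365 = $379.5822
2034-04-22 to 2035-03-31: 344 days at 1.55% → $377,000 × 1.55% × 344/365 = $5,507.2986
Total = $5,886.8808

$5,886.88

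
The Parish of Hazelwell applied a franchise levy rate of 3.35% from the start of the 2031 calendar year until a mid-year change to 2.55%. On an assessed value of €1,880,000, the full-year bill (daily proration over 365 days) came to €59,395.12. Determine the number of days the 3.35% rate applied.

278 days

Let d = days at the first rate; then 365 − d days at the second rate.
€1,880,000 × [3.35%·d + 2.55%·(365−d)] / 365 = €59,395.12
Solving gives d = 278, so the new rate took effect on 6 October 2031.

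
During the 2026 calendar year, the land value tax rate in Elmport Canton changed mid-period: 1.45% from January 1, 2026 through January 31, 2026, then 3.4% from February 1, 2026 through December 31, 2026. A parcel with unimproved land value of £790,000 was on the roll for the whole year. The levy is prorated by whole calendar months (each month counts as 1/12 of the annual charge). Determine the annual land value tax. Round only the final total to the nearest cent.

£25,576.25

January 1 – January 31, 2026: 1 month at 1.45% → £790,000 × 1.45% × 1/12 = £954.5833
February 1 – December 31, 2026: 11 months at 3.4% → £790,000 × 3.4% × 11/12 = £24,621.6667
Total = £25,576.2500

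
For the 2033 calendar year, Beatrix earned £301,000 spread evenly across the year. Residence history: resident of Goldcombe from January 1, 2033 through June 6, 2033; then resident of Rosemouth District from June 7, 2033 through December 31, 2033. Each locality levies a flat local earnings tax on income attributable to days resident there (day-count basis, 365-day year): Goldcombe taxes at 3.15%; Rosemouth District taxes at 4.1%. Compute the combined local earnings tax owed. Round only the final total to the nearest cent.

£11,111.02

Goldcombe, January 1 – June 6, 2033: 157 days → £301,000 × 3.15% × 157/365 = £4,078.3438
Rosemouth District, June 7 – December 31, 2033: 208 days → £301,000 × 4.1% × 208/365 = £7,032.6795
Total = £11,111.0233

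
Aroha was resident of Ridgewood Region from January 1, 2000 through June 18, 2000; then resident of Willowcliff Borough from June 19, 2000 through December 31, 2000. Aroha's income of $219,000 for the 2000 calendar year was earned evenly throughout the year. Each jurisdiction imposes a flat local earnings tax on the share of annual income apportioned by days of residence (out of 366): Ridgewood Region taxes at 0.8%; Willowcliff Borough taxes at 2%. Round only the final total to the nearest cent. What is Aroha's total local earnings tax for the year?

$3,159.34

Ridgewood Region, January 1 – June 18, 2000: 170 days → $219,000 × 0.8% × 170/366 = $813.7705
Willowcliff Borough, June 19 – December 31, 2000: 196 days → $219,000 × 2% × 196/366 = $2,345.5738
Total = $3,159.3443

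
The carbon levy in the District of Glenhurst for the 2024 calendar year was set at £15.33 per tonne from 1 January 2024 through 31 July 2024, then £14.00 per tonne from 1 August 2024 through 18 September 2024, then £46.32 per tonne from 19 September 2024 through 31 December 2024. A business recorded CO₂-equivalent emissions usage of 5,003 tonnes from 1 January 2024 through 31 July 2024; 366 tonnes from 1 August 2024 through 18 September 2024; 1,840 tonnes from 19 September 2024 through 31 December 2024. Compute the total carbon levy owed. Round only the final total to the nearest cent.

£167,048.79

1 January – 31 July 2024: 5,003 tonnes at £15.33/tonne → £76,695.99
1 August – 18 September 2024: 366 tonnes at £14.00/tonne → £5,124.00
19 September – 31 December 2024: 1,840 tonnes at £46.32/tonne → £85,228.80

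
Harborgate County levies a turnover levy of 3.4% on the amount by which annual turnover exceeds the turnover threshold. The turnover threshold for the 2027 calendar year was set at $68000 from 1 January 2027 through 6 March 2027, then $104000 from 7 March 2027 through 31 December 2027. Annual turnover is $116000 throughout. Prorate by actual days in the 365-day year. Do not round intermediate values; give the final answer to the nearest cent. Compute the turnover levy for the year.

1 January – 6 March 2027: 65 days, exemption $68000 → ($116000 − $68000) × 3.4% × 65/365 = $290.6301
7 March – 31 December 2027: 300 days, exemption $104000 → ($116000 − $104000) × 3.4% × 300/365 = $335.3425
Total = $625.9726

$625.97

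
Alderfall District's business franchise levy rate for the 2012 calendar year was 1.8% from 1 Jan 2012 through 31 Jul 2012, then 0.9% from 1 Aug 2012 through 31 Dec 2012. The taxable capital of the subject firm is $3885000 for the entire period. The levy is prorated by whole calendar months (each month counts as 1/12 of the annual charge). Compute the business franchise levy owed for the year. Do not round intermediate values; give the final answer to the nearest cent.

1 Jan – 31 Jul 2012: 7 months at 1.8% → $3885000 × 1.8% × 7/12 = $40792.5000
1 Aug – 31 Dec 2012: 5 months at 0.9% → $3885000 × 0.9% × 5/12 = $14568.7500
Total = $55361.2500

$55361.25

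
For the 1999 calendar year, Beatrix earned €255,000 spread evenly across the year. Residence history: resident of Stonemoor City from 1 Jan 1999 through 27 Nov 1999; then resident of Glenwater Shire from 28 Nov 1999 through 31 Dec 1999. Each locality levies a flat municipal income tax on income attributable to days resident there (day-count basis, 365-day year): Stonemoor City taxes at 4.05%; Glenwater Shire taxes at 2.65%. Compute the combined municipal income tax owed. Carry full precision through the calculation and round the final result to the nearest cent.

€9,994.95

Stonemoor City, 1 Jan – 27 Nov 1999: 331 days → €255,000 × 4.05% × 331/365 = €9,365.4863
Glenwater Shire, 28 Nov – 31 Dec 1999: 34 days → €255,000 × 2.65% × 34/365 = €629.4658
Total = €9,994.9521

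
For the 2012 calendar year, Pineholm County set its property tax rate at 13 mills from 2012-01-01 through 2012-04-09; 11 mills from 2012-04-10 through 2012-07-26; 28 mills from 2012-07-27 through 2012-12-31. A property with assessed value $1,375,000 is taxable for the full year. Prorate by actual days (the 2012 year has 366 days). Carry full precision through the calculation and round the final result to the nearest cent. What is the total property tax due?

$25,967.21

2012-01-01 to 2012-04-09: 100 days at 13 mills → $1,375,000 × 1.3% × 100/366 = $4,883.8798
2012-04-10 to 2012-07-26: 108 days at 11 mills → $1,375,000 × 1.1% × 108/366 = $4,463.1148
2012-07-27 to 2012-12-31: 158 days at 28 mills → $1,375,000 × 2.8% × 158/366 = $16,620.2186
Total = $25,967.2131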